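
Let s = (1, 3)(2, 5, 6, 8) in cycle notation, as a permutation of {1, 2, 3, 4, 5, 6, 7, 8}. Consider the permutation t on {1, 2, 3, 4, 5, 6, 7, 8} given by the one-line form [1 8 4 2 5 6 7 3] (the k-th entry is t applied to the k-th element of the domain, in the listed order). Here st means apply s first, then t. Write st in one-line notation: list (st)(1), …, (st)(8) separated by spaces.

Chase each element through s then t: 1 → 3 → 4; 2 → 5 → 5; 3 → 1 → 1; 4 → 4 → 2; 5 → 6 → 6; 6 → 8 → 3; 7 → 7 → 7; 8 → 2 → 8.
Collecting the images, st = [4 5 1 2 6 3 7 8].

4 5 1 2 6 3 7 8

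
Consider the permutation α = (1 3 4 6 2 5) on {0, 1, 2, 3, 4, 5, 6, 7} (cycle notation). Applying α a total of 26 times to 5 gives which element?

5 lies in the 6-cycle (1 3 4 6 2 5).
On a 6-cycle, α^6 is the identity, so α^26 = α^2 there (26 ≡ 2 mod 6).
Advancing 2 steps from 5: 5 → 1 → 3.

3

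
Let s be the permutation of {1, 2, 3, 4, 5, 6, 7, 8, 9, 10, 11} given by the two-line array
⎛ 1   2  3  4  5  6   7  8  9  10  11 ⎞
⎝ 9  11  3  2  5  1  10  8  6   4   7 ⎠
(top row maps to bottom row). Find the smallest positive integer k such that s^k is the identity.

Writing s as disjoint cycles, the cycle lengths are 5, 3, 1, 1, 1.
The order of s is the least common multiple of its cycle lengths: lcm(5, 3) = 15.

15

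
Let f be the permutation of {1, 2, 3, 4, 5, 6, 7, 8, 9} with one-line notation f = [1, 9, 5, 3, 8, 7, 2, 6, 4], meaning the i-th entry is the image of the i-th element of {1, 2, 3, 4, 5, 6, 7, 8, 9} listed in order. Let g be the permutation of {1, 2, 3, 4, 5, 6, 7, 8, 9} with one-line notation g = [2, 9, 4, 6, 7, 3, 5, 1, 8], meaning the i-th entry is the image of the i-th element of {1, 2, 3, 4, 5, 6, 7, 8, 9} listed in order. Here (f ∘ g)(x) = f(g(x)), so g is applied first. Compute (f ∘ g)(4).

7

g(4) = 6, then f(6) = 7; composing gives (f ∘ g)(4) = 7.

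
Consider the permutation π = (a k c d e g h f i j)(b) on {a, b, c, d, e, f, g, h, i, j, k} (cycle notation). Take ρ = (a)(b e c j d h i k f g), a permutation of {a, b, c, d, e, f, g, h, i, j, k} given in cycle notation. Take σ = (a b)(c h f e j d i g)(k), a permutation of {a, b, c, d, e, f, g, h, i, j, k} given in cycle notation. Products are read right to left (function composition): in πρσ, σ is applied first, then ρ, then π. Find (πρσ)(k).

Chase k: σ(k) = k; ρ(k) = f; π(f) = i. Hence (πρσ)(k) = i.

i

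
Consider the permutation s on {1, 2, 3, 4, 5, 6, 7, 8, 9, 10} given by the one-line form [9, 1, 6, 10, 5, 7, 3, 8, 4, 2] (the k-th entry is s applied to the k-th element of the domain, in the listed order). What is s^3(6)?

Tracing 6 → 7 → … returns to 6 after 3 steps, so 6 lies in a 3-cycle (3 6 7).
On a 3-cycle, s^3 is the identity, so s^3 = s^0 there (3 ≡ 0 mod 3).
So s^3(6) = 6.

6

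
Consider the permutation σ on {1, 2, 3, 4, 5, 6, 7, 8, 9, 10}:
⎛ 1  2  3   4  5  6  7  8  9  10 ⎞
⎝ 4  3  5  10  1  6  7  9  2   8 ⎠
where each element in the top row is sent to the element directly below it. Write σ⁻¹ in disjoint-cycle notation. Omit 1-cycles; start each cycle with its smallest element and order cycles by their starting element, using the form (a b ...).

(1 5 3 2 9 8 10 4)

The cycle decomposition of σ is (1 4 10 8 9 2 3 5).
The inverse reverses every cycle; in canonical form, σ⁻¹ = (1 5 3 2 9 8 10 4).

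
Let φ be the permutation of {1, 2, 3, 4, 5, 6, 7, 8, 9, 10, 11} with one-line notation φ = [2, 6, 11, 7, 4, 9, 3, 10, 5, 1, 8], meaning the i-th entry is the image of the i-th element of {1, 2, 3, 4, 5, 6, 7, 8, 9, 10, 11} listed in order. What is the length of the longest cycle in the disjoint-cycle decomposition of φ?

11

Decomposing into disjoint cycles gives (1 2 6 9 5 4 7 3 11 8 10); the longest has length 11.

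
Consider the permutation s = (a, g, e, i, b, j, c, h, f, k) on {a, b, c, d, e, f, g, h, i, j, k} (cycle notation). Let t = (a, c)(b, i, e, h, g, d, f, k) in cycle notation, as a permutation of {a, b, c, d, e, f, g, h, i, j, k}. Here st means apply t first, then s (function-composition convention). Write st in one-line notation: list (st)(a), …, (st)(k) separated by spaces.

h b g k f a d e i c j

For each element, apply t then s: a → c → h; b → i → b; c → a → g; d → f → k; e → h → f; f → k → a; g → d → d; h → g → e; i → e → i; j → j → c; k → b → j.
So st in one-line form is h b g k f a d e i c j.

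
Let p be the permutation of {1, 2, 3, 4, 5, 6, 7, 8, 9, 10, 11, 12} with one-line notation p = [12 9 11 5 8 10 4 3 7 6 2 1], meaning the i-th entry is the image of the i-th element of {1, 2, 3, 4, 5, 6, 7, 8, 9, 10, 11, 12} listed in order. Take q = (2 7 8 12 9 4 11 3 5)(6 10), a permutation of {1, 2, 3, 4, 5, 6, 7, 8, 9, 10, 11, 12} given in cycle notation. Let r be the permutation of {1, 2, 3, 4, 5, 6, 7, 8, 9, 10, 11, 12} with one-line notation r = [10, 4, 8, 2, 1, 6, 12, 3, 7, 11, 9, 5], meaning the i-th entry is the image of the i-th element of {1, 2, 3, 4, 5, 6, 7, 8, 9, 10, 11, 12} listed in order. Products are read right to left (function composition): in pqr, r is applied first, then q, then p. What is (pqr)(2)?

2

(pqr)(2) = p(q(r(2))). r(2) = 4, then q(4) = 11, then p(11) = 2, so the result is 2.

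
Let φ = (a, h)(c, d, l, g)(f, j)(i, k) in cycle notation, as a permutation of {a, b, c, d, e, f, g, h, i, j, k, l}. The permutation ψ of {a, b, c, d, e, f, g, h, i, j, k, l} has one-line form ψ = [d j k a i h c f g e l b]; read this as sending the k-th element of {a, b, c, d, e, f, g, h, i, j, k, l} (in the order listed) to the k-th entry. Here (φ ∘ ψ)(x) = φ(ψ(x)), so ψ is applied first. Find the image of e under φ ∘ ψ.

k

First apply ψ: ψ(e) = i, then φ(i) = k. Thus (φ ∘ ψ)(e) = k.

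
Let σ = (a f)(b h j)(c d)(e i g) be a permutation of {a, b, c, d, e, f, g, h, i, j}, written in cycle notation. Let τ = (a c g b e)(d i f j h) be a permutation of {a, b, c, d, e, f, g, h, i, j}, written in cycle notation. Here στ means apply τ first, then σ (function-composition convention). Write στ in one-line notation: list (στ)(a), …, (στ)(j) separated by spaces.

d i e g f b h c a j

(στ)(x) = σ(τ(x)). Computing each image: σ(τ(a)) = σ(c) = d, σ(τ(b)) = σ(e) = i, σ(τ(c)) = σ(g) = e, σ(τ(d)) = σ(i) = g, σ(τ(e)) = σ(a) = f, σ(τ(f)) = σ(j) = b, σ(τ(g)) = σ(b) = h, σ(τ(h)) = σ(d) = c, σ(τ(i)) = σ(f) = a, σ(τ(j)) = σ(h) = j.
Hence στ = [d i e g f b h c a j].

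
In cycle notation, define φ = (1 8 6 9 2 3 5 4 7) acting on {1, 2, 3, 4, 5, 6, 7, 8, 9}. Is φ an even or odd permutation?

The cycle lengths are 9.
A cycle is odd iff its length is even; φ has 0 even-length cycles, so sgn(φ) = (−1)^0 and φ is even.

even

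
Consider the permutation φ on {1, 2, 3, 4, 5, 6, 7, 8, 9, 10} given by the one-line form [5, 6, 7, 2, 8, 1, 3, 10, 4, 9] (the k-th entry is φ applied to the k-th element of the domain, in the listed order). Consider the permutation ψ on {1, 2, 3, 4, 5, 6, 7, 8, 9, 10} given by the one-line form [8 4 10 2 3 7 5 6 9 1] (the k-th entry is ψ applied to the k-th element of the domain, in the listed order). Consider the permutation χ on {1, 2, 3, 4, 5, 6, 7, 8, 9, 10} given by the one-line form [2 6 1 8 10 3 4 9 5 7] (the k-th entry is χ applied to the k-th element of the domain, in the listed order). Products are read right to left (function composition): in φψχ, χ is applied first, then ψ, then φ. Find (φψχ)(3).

10

Apply the permutations in order: χ(3) = 1, then ψ(1) = 8, then φ(8) = 10. So (φψχ)(3) = 10.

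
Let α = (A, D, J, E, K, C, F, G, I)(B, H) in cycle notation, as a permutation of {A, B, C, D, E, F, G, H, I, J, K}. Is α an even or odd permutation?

odd

The cycle lengths are 9, 2.
A cycle of length ℓ contributes ℓ−1 transpositions, so α is a product of 8 + 1 = 9 transpositions — odd.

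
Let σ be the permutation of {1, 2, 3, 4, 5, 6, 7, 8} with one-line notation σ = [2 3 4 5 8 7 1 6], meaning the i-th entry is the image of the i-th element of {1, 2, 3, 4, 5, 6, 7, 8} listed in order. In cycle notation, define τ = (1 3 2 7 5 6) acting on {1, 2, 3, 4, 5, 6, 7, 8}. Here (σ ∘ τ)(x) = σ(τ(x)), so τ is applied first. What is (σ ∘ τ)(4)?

τ(4) = 4, then σ(4) = 5; composing gives (σ ∘ τ)(4) = 5.

5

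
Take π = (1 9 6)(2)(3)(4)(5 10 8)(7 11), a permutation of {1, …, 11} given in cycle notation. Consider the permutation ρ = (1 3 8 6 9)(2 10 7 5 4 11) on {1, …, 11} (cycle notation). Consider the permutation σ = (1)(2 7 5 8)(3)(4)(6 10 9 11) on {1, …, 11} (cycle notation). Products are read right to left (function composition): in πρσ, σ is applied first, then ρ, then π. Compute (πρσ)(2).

10

Apply the permutations in order: σ(2) = 7, then ρ(7) = 5, then π(5) = 10. So (πρσ)(2) = 10.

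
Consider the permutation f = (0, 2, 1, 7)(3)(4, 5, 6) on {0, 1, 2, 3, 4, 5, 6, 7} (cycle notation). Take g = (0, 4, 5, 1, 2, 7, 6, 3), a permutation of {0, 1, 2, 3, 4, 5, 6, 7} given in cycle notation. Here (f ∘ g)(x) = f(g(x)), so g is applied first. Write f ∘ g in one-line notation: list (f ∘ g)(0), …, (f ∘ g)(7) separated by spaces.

5 1 0 2 6 7 3 4

(f ∘ g)(x) = f(g(x)). Computing each image: f(g(0)) = f(4) = 5, f(g(1)) = f(2) = 1, f(g(2)) = f(7) = 0, f(g(3)) = f(0) = 2, f(g(4)) = f(5) = 6, f(g(5)) = f(1) = 7, f(g(6)) = f(3) = 3, f(g(7)) = f(6) = 4.
Hence f ∘ g = [5 1 0 2 6 7 3 4].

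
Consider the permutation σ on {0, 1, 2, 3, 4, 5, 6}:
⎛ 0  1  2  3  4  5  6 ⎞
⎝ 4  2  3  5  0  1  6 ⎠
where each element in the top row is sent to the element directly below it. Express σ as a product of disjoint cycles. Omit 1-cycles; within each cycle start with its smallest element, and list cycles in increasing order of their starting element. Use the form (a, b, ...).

Start at 0 and follow images: 0 → 4 → 0, giving the cycle (0, 4).
Repeating from the next unused element and collecting all non-trivial cycles gives (0, 4)(1, 2, 3, 5).

(0, 4)(1, 2, 3, 5)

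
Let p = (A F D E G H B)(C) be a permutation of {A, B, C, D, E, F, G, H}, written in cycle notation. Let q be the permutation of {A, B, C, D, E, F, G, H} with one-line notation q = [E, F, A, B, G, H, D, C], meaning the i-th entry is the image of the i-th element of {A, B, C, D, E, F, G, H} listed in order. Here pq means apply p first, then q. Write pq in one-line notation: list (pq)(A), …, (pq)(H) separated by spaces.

H E A G D B C F

(pq)(x) = q(p(x)). Computing each image: q(p(A)) = q(F) = H, q(p(B)) = q(A) = E, q(p(C)) = q(C) = A, q(p(D)) = q(E) = G, q(p(E)) = q(G) = D, q(p(F)) = q(D) = B, q(p(G)) = q(H) = C, q(p(H)) = q(B) = F.
Hence pq = [H E A G D B C F].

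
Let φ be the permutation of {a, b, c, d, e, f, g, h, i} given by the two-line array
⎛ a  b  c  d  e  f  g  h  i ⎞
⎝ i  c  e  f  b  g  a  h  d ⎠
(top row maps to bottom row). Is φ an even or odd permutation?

even

In disjoint-cycle form the cycle lengths are 5, 3, 1.
A cycle of length ℓ contributes ℓ−1 transpositions, so φ is a product of 4 + 2 = 6 transpositions — even.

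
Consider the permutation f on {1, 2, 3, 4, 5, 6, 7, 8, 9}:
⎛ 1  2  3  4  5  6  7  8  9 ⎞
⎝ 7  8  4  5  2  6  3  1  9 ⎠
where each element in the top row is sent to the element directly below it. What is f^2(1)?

Tracing 1 → 7 → … returns to 1 after 7 steps, so 1 lies in a 7-cycle (1 7 3 4 5 2 8).
Advancing 2 steps from 1: 1 → 7 → 3.

3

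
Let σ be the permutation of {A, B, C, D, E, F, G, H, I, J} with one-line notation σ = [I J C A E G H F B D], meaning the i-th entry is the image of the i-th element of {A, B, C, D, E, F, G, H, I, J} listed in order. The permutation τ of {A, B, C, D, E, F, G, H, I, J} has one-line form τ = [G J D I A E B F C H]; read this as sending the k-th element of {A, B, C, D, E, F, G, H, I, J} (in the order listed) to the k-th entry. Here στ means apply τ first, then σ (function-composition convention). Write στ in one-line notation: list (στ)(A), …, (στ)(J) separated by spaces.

For each element, apply τ then σ: A → G → H; B → J → D; C → D → A; D → I → B; E → A → I; F → E → E; G → B → J; H → F → G; I → C → C; J → H → F.
Collecting the images, στ = [H D A B I E J G C F].

H D A B I E J G C F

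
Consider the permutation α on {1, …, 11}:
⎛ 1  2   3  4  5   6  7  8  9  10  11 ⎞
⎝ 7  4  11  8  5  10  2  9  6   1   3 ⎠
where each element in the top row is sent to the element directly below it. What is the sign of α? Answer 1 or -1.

1

In disjoint-cycle form the cycle lengths are 8, 2, 1.
A cycle of length ℓ contributes ℓ−1 transpositions, so α is a product of 7 + 1 = 8 transpositions — even.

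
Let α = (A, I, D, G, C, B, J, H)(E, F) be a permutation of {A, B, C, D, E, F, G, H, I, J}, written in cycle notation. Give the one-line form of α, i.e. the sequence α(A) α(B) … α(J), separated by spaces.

Image by image: A↦I, B↦J, C↦B, D↦G, E↦F, F↦E, G↦C, H↦A, I↦D, J↦H.
So the one-line form is I J B G F E C A D H.

I J B G F E C A D H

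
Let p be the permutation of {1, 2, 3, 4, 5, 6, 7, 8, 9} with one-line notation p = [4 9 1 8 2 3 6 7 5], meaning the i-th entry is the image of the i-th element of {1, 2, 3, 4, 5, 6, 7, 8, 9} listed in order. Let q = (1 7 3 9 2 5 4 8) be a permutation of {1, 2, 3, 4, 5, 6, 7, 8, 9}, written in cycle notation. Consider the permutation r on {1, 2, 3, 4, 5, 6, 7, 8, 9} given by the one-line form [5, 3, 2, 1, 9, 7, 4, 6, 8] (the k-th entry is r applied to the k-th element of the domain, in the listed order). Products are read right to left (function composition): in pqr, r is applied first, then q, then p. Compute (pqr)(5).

Chase 5: r(5) = 9; q(9) = 2; p(2) = 9. Hence (pqr)(5) = 9.

9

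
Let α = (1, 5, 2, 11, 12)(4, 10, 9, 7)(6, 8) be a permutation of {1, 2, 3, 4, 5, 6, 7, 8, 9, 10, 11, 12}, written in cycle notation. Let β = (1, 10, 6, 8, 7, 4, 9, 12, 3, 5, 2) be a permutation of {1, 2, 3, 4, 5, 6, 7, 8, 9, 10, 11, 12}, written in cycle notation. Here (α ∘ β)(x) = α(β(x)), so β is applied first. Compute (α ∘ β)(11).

First apply β: β(11) = 11, then α(11) = 12. Thus (α ∘ β)(11) = 12.

12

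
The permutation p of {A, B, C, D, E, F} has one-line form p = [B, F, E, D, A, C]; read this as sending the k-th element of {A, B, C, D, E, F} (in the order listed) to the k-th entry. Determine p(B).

B is element number 2 of the domain, and entry number 2 of the one-line form is F, so p(B) = F.

F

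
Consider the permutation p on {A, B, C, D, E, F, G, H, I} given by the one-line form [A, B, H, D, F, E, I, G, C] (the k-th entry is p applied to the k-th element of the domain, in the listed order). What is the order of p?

Decomposing into disjoint cycles gives cycle lengths 4, 2, 1, 1, 1.
Since disjoint cycles commute, ord(p) = lcm(4, 2) = 4.

4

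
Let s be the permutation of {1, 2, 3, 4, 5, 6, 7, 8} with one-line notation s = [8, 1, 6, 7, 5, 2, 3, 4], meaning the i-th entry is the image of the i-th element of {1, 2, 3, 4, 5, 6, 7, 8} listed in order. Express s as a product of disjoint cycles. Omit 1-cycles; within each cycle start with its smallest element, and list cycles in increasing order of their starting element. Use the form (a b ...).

(1 8 4 7 3 6 2)

Iterating s from 1 gives 1 → 8 → 4 → 7 → 3 → 6 → 2 → 1; that is the 7-cycle (1 8 4 7 3 6 2).
Continuing from each remaining unvisited element yields (1 8 4 7 3 6 2).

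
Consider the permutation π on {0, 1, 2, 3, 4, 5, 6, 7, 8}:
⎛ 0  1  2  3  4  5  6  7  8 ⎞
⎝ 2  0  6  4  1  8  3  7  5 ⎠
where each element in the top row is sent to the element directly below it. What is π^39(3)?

0

Tracing 3 → 4 → … returns to 3 after 6 steps, so 3 lies in a 6-cycle (0 2 6 3 4 1).
On a 6-cycle, π^6 is the identity, so π^39 = π^3 there (39 ≡ 3 mod 6).
Stepping 3 places around the cycle: 3 → 4 → 1 → 0.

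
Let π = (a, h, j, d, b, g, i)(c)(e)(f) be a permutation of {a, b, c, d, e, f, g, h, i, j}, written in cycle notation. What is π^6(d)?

j

d lies in the 7-cycle (a, h, j, d, b, g, i).
Stepping 6 places around the cycle: d → b → g → i → a → h → j.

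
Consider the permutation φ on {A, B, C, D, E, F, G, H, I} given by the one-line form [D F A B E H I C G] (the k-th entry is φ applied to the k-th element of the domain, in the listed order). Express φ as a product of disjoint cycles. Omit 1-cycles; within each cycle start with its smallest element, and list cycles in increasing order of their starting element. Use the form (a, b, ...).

(A, D, B, F, H, C)(G, I)

From A: A → D → B → F → H → C → A, closing the cycle (A, D, B, F, H, C).
Repeating from the next unused element and collecting all non-trivial cycles gives (A, D, B, F, H, C)(G, I).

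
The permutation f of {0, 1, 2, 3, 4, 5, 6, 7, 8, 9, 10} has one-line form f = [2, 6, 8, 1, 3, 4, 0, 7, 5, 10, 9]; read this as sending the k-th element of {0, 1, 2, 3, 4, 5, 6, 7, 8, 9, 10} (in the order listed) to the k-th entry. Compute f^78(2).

6

Tracing 2 → 8 → … returns to 2 after 8 steps, so 2 lies in an 8-cycle (0 2 8 5 4 3 1 6).
On an 8-cycle, f^8 is the identity, so f^78 = f^6 there (78 ≡ 6 mod 8).
Stepping 6 places around the cycle: 2 → 8 → 5 → 4 → 3 → 1 → 6.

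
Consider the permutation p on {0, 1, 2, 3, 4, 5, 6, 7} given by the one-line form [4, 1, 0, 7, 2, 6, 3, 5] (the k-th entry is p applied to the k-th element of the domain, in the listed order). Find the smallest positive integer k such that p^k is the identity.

12

Decomposing into disjoint cycles gives cycle lengths 4, 3, 1.
The order of p is the least common multiple of its cycle lengths: lcm(4, 3) = 12.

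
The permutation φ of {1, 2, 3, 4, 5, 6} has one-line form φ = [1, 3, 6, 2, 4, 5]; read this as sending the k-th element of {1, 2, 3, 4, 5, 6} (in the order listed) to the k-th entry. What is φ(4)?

4 is element number 4 of the domain, and entry number 4 of the one-line form is 2, so φ(4) = 2.

2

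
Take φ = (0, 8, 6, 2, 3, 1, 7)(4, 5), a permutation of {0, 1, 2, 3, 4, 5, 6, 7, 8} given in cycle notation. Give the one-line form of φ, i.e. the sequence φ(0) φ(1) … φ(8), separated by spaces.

Image by image: 0→8, 1→7, 2→3, 3→1, 4→5, 5→4, 6→2, 7→0, 8→6.
So the one-line form is 8 7 3 1 5 4 2 0 6.

8 7 3 1 5 4 2 0 6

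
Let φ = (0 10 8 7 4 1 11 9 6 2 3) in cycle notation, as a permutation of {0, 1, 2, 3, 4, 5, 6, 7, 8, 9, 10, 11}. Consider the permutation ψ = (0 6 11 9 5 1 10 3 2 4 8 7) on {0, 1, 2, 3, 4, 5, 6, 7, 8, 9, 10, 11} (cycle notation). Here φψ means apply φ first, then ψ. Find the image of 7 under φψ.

8

φ(7) = 4, then ψ(4) = 8; composing gives (φψ)(7) = 8.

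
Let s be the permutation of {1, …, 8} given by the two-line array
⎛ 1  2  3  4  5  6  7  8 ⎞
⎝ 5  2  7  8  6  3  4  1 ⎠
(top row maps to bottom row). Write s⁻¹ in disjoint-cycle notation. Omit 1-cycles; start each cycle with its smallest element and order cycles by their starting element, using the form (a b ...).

First write s in disjoint cycles: (1 5 6 3 7 4 8).
Reversing each cycle (and rotating so the smallest element leads) gives s⁻¹ = (1 8 4 7 3 6 5).

(1 8 4 7 3 6 5)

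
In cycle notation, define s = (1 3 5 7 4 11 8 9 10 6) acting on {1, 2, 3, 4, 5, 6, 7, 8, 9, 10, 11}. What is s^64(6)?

6 lies in the 10-cycle (1 3 5 7 4 11 8 9 10 6).
On a 10-cycle, s^10 is the identity, so s^64 = s^4 there (64 ≡ 4 mod 10).
Advancing 4 steps from 6: 6 → 1 → 3 → 5 → 7.

7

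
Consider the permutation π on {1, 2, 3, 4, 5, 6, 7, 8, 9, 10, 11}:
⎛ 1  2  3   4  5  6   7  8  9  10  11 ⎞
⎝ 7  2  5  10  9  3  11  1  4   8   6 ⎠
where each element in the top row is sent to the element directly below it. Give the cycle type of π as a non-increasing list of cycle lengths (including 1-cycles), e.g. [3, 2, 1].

[10, 1]

The disjoint cycles are (1 7 11 6 3 5 9 4 10 8)(2), with lengths 10, 1 in non-increasing order.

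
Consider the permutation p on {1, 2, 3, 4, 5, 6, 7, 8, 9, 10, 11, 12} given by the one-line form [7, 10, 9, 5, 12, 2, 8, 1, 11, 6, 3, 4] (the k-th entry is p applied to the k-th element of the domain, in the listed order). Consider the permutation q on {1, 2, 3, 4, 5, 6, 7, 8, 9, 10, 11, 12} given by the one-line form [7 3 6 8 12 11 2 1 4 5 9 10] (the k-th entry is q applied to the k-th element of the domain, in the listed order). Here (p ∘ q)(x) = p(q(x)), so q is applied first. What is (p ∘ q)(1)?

(p ∘ q)(1) = p(q(1)). q(1) = 7, then p(7) = 8. So (p ∘ q)(1) = 8.

8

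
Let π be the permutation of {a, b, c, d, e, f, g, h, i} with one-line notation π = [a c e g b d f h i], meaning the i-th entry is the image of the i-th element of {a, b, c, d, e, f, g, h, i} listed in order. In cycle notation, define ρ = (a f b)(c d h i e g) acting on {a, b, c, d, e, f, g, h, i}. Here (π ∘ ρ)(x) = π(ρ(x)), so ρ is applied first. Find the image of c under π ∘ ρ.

ρ(c) = d, then π(d) = g; composing gives (π ∘ ρ)(c) = g.

g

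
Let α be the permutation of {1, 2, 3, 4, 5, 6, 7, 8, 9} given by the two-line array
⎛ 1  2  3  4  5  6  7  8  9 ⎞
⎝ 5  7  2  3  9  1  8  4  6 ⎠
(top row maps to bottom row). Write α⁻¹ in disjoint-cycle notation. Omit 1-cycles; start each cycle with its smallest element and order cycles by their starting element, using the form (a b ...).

The cycle decomposition of α is (1 5 9 6)(2 7 8 4 3).
The inverse reverses every cycle; in canonical form, α⁻¹ = (1 6 9 5)(2 3 4 8 7).

(1 6 9 5)(2 3 4 8 7)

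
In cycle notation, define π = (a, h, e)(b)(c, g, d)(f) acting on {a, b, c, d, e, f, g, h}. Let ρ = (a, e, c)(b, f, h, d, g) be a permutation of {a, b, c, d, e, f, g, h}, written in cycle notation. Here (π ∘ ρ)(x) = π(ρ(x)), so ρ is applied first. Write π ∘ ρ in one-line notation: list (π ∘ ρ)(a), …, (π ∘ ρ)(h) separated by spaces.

(π ∘ ρ)(x) = π(ρ(x)). Computing each image: π(ρ(a)) = π(e) = a, π(ρ(b)) = π(f) = f, π(ρ(c)) = π(a) = h, π(ρ(d)) = π(g) = d, π(ρ(e)) = π(c) = g, π(ρ(f)) = π(h) = e, π(ρ(g)) = π(b) = b, π(ρ(h)) = π(d) = c.
Hence π ∘ ρ = [a f h d g e b c].

a f h d g e b c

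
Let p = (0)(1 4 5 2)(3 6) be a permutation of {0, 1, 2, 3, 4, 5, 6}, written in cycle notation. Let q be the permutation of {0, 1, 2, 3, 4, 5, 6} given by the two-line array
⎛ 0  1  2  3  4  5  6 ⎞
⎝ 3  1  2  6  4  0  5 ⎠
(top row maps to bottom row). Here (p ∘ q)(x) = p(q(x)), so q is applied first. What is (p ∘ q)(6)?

(p ∘ q)(6) = p(q(6)). q(6) = 5, then p(5) = 2. So (p ∘ q)(6) = 2.

2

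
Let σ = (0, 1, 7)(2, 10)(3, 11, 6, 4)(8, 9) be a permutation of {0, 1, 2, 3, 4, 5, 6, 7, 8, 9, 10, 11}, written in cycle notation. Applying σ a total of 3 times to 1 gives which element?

1 lies in the 3-cycle (0, 1, 7).
Powers repeat with period 3 on this cycle, and 3 mod 3 = 0, so σ^3(1) = σ^0(1).
So σ^3(1) = 1.

1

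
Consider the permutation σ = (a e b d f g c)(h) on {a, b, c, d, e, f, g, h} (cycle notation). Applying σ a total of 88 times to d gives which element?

a

d lies in the 7-cycle (a e b d f g c).
Since the cycle has length 7, σ^88 acts on it the same as σ^4 (88 mod 7 = 4).
Advancing 4 steps from d: d → f → g → c → a.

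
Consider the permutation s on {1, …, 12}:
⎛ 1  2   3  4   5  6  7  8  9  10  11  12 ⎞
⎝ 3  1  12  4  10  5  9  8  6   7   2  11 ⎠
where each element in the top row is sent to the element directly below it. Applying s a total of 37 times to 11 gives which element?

1

Tracing 11 → 2 → … returns to 11 after 5 steps, so 11 lies in a 5-cycle (1, 3, 12, 11, 2).
Powers repeat with period 5 on this cycle, and 37 mod 5 = 2, so s^37(11) = s^2(11).
Stepping 2 places around the cycle: 11 → 2 → 1.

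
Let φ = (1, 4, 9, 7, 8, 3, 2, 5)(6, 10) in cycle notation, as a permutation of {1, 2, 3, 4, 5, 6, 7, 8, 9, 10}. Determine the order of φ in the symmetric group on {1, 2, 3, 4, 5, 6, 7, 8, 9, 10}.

8

The cycle type of φ is (8, 2).
The order is lcm(8, 2) = 8.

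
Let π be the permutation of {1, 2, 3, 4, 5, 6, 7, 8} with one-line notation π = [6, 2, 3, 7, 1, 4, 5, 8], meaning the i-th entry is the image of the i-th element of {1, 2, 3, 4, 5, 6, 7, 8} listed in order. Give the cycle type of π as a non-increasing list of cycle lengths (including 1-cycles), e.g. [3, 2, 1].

[5, 1, 1, 1]

The disjoint cycles are (1 6 4 7 5)(2)(3)(8), with lengths 5, 1, 1, 1 in non-increasing order.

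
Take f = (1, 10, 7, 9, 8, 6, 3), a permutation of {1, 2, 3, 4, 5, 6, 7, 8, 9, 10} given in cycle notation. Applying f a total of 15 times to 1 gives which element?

10

1 lies in the 7-cycle (1, 10, 7, 9, 8, 6, 3).
On a 7-cycle, f^7 is the identity, so f^15 = f^1 there (15 ≡ 1 mod 7).
Stepping 1 place around the cycle: 1 → 10.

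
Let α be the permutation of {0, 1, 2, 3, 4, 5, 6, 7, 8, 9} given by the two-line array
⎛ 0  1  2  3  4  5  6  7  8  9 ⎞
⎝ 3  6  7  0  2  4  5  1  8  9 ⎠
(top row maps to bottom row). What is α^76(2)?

5

Tracing 2 → 7 → … returns to 2 after 6 steps, so 2 lies in a 6-cycle (1, 6, 5, 4, 2, 7).
Powers repeat with period 6 on this cycle, and 76 mod 6 = 4, so α^76(2) = α^4(2).
Advancing 4 steps from 2: 2 → 7 → 1 → 6 → 5.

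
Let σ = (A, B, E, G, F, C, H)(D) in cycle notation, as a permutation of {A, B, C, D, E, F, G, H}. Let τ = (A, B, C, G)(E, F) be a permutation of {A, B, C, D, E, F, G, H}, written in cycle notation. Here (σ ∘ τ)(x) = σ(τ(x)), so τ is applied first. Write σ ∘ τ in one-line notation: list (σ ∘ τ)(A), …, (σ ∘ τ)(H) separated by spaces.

Chase each element through τ then σ: A → B → E; B → C → H; C → G → F; D → D → D; E → F → C; F → E → G; G → A → B; H → H → A.
So σ ∘ τ in one-line form is E H F D C G B A.

E H F D C G B A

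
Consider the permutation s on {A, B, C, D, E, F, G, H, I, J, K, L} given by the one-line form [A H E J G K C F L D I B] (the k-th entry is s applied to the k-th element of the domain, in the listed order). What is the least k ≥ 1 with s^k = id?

Writing s as disjoint cycles, the cycle lengths are 6, 3, 2, 1.
Since disjoint cycles commute, ord(s) = lcm(6, 3, 2) = 6.

6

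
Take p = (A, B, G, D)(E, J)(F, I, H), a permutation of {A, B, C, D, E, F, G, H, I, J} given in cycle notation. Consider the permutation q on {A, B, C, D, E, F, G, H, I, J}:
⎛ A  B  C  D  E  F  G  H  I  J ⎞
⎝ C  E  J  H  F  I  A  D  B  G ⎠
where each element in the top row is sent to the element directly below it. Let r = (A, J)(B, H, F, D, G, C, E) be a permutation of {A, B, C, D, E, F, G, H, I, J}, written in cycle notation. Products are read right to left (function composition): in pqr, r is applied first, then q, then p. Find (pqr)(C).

I

(pqr)(C) = p(q(r(C))). r(C) = E, then q(E) = F, then p(F) = I, so the result is I.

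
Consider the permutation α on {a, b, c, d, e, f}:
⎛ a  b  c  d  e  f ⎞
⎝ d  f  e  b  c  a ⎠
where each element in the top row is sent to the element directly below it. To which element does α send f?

The entry below f in the array is a, so α(f) = a.

a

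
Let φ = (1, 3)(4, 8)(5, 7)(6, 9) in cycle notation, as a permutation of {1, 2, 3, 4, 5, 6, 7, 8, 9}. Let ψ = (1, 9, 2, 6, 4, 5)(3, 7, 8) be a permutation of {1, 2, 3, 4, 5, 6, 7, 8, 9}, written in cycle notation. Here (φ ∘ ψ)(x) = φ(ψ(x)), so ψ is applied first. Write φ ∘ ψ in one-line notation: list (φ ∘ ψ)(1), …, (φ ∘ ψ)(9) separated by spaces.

6 9 5 7 3 8 4 1 2

For each element, apply ψ then φ: 1 → 9 → 6; 2 → 6 → 9; 3 → 7 → 5; 4 → 5 → 7; 5 → 1 → 3; 6 → 4 → 8; 7 → 8 → 4; 8 → 3 → 1; 9 → 2 → 2.
So φ ∘ ψ in one-line form is 6 9 5 7 3 8 4 1 2.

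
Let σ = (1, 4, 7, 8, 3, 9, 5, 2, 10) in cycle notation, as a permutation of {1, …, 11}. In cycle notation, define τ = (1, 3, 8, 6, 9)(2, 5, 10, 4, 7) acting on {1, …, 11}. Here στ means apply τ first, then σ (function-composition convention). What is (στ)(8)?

τ(8) = 6, then σ(6) = 6; composing gives (στ)(8) = 6.

6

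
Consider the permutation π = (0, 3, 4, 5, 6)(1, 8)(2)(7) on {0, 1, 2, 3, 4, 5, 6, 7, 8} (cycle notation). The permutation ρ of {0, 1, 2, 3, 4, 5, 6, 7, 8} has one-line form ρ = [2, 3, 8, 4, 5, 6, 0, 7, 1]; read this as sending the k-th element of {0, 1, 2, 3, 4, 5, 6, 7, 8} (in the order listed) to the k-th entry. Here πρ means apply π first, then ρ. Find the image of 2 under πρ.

(πρ)(2) = ρ(π(2)). π(2) = 2, then ρ(2) = 8. So (πρ)(2) = 8.

8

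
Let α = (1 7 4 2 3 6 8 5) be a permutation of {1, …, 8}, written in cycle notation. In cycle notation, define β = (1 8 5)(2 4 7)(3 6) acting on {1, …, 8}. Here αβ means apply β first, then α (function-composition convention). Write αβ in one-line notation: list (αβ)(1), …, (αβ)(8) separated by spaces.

(αβ)(x) = α(β(x)). Computing each image: α(β(1)) = α(8) = 5, α(β(2)) = α(4) = 2, α(β(3)) = α(6) = 8, α(β(4)) = α(7) = 4, α(β(5)) = α(1) = 7, α(β(6)) = α(3) = 6, α(β(7)) = α(2) = 3, α(β(8)) = α(5) = 1.
Hence αβ = [5 2 8 4 7 6 3 1].

5 2 8 4 7 6 3 1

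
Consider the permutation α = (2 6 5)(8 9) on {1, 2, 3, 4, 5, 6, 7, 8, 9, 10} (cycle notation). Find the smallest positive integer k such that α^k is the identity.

6

The disjoint cycles have lengths 3, 2, 1, 1, 1, 1, 1.
The order is lcm(3, 2) = 6.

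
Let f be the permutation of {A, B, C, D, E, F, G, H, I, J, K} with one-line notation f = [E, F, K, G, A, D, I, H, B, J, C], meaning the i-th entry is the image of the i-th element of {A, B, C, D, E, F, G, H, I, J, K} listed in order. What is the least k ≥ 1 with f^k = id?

Writing f as disjoint cycles, the cycle lengths are 5, 2, 2, 1, 1.
The order is lcm(5, 2, 2) = 10.

10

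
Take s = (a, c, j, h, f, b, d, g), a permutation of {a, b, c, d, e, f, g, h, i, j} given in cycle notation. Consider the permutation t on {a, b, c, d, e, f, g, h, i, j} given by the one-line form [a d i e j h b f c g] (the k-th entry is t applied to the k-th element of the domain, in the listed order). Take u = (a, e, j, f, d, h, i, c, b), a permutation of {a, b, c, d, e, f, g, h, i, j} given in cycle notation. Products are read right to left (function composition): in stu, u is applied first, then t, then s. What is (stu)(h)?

Chase h: u(h) = i; t(i) = c; s(c) = j. Hence (stu)(h) = j.

j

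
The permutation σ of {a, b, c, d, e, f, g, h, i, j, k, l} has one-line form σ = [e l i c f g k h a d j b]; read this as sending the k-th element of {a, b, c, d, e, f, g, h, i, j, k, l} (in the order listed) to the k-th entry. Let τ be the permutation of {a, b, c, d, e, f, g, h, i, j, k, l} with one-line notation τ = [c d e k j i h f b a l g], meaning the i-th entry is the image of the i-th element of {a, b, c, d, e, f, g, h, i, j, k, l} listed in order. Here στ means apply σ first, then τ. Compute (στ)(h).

f

First apply σ: σ(h) = h, then τ(h) = f. Thus (στ)(h) = f.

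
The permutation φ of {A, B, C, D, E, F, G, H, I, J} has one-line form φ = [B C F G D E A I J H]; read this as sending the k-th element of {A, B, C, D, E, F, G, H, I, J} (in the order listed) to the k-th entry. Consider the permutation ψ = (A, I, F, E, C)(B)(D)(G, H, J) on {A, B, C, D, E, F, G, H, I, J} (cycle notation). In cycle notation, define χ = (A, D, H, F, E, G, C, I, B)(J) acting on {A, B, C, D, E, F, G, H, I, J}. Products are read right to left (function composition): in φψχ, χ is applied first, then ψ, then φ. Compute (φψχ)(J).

A

(φψχ)(J) = φ(ψ(χ(J))). χ(J) = J, then ψ(J) = G, then φ(G) = A, so the result is A.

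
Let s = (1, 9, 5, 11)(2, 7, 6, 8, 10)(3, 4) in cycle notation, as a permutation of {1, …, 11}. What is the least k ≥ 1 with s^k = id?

The disjoint cycles have lengths 5, 4, 2.
Since disjoint cycles commute, ord(s) = lcm(5, 4, 2) = 20.

20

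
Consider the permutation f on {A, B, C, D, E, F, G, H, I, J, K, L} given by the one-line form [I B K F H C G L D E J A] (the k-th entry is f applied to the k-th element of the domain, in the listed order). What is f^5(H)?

F

Tracing H → L → … returns to H after 10 steps, so H lies in a 10-cycle (A I D F C K J E H L).
Stepping 5 places around the cycle: H → L → A → I → D → F.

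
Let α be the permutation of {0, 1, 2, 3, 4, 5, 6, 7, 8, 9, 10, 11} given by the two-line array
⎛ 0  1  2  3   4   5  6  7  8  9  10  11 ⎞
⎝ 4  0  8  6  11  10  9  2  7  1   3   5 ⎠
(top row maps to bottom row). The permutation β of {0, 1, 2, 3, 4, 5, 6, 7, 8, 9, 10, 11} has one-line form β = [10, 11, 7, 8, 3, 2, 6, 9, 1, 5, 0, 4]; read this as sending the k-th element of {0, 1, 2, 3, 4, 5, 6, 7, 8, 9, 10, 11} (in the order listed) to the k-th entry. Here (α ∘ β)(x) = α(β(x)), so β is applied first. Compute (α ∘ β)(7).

1

First apply β: β(7) = 9, then α(9) = 1. Thus (α ∘ β)(7) = 1.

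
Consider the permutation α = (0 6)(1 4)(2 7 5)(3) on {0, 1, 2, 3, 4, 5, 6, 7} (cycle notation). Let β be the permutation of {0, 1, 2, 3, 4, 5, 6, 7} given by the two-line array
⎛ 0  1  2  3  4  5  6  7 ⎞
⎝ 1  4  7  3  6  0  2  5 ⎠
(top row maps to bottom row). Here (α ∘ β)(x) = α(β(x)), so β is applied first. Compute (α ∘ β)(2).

5

First apply β: β(2) = 7, then α(7) = 5. Thus (α ∘ β)(2) = 5.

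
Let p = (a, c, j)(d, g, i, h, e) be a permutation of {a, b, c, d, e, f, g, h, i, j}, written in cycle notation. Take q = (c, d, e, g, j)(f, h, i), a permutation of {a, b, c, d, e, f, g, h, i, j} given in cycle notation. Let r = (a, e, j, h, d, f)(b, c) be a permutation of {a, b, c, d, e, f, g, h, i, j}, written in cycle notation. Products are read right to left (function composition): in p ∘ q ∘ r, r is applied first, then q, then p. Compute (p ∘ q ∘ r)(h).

Apply the permutations in order: r(h) = d, then q(d) = e, then p(e) = d. So (p ∘ q ∘ r)(h) = d.

d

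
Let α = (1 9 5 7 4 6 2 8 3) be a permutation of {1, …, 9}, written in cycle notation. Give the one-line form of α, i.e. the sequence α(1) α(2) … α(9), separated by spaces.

9 8 1 6 7 2 4 3 5

Image by image: 1→9, 2→8, 3→1, 4→6, 5→7, 6→2, 7→4, 8→3, 9→5.
So the one-line form is 9 8 1 6 7 2 4 3 5.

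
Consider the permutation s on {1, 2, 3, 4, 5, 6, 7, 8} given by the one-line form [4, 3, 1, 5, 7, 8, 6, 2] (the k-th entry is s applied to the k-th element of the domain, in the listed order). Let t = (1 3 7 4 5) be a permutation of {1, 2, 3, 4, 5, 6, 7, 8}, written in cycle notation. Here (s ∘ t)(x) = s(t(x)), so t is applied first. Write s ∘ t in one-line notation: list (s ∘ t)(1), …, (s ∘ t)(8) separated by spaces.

1 3 6 7 4 8 5 2

(s ∘ t)(x) = s(t(x)). Computing each image: s(t(1)) = s(3) = 1, s(t(2)) = s(2) = 3, s(t(3)) = s(7) = 6, s(t(4)) = s(5) = 7, s(t(5)) = s(1) = 4, s(t(6)) = s(6) = 8, s(t(7)) = s(4) = 5, s(t(8)) = s(8) = 2.
Hence s ∘ t = [1 3 6 7 4 8 5 2].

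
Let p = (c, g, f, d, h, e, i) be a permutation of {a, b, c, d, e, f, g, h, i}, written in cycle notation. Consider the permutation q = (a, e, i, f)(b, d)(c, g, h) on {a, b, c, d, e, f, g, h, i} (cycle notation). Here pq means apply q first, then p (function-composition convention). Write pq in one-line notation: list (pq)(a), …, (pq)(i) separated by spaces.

(pq)(x) = p(q(x)). Computing each image: p(q(a)) = p(e) = i, p(q(b)) = p(d) = h, p(q(c)) = p(g) = f, p(q(d)) = p(b) = b, p(q(e)) = p(i) = c, p(q(f)) = p(a) = a, p(q(g)) = p(h) = e, p(q(h)) = p(c) = g, p(q(i)) = p(f) = d.
Hence pq = [i h f b c a e g d].

i h f b c a e g d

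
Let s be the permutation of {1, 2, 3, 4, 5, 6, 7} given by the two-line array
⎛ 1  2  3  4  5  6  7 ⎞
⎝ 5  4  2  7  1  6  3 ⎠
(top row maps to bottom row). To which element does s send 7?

The entry below 7 in the array is 3, so s(7) = 3.

3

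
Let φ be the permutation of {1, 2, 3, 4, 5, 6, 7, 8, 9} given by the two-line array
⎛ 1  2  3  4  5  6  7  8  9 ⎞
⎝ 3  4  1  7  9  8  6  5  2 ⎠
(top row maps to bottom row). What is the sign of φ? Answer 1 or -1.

-1

In disjoint-cycle form the cycle lengths are 7, 2.
A cycle of length ℓ contributes ℓ−1 transpositions, so φ is a product of 6 + 1 = 7 transpositions — odd.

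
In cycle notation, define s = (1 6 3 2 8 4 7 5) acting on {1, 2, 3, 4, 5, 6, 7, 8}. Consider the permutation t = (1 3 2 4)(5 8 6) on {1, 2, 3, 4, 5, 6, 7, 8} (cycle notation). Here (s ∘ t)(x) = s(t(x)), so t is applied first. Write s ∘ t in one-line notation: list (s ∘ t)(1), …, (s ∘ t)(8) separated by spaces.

(s ∘ t)(x) = s(t(x)). Computing each image: s(t(1)) = s(3) = 2, s(t(2)) = s(4) = 7, s(t(3)) = s(2) = 8, s(t(4)) = s(1) = 6, s(t(5)) = s(8) = 4, s(t(6)) = s(5) = 1, s(t(7)) = s(7) = 5, s(t(8)) = s(6) = 3.
Hence s ∘ t = [2 7 8 6 4 1 5 3].

2 7 8 6 4 1 5 3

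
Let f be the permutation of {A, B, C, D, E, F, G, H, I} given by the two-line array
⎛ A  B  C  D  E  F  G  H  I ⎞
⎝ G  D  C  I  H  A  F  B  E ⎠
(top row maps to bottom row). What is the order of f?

The disjoint-cycle form of f has cycle lengths 5, 3, 1.
The order is lcm(5, 3) = 15.

15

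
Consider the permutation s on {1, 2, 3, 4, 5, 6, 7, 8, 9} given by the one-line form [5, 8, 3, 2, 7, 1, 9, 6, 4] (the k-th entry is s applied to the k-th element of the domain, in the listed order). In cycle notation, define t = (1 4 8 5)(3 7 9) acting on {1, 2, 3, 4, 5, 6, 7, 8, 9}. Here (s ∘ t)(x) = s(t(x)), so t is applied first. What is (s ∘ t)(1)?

(s ∘ t)(1) = s(t(1)). t(1) = 4, then s(4) = 2. So (s ∘ t)(1) = 2.

2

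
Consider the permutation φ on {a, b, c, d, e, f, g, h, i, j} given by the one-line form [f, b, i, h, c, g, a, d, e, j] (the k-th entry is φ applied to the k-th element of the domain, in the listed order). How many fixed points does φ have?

The fixed points (elements with φ(x) = x) are {b, j}, so there are 2.

2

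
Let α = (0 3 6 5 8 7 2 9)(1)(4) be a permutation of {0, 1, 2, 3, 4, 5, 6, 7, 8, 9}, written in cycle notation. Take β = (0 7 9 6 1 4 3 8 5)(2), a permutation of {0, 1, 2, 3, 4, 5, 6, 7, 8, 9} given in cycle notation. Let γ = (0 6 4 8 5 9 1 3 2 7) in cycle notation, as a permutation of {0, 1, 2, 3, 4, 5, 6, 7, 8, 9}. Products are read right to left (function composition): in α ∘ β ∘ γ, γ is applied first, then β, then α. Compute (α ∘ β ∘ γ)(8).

3

(α ∘ β ∘ γ)(8) = α(β(γ(8))). γ(8) = 5, then β(5) = 0, then α(0) = 3, so the result is 3.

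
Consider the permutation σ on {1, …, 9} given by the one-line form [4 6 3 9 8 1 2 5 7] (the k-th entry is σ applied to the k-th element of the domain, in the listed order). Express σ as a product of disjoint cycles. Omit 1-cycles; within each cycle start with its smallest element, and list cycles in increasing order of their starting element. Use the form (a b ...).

(1 4 9 7 2 6)(5 8)

Iterating σ from 1 gives 1 → 4 → 9 → 7 → 2 → 6 → 1; that is the 6-cycle (1 4 9 7 2 6).
Continuing from each remaining unvisited element yields (1 4 9 7 2 6)(5 8).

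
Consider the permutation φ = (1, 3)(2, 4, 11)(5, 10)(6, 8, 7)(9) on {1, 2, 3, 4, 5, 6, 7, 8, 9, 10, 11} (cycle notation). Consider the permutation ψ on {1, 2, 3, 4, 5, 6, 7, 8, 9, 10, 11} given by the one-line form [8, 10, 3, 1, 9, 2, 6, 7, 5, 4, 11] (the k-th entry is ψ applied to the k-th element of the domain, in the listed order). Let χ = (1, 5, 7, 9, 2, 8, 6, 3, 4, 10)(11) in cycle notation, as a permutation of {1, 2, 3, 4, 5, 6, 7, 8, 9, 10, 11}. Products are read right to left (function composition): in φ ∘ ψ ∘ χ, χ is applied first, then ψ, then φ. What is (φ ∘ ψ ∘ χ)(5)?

8

(φ ∘ ψ ∘ χ)(5) = φ(ψ(χ(5))). χ(5) = 7, then ψ(7) = 6, then φ(6) = 8, so the result is 8.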